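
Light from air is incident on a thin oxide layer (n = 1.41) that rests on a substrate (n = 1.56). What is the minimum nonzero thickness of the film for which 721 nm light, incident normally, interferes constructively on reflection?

At the upper boundary (n = 1.0 to n = 1.41) the reflected ray undergoes a half-wave phase shift.
Bottom surface (1.41 → 1.56): reflection off a higher-index medium gives a half-wave phase shift.
The two reflections carry the same phase change, so no net offset.
With no net inversion, constructive interference in reflection requires 2 n t = m λ.
Minimum nonzero at m = 1: t = λ / (2 n) = 721 / (2 × 1.41) = 256 nm.

256 nm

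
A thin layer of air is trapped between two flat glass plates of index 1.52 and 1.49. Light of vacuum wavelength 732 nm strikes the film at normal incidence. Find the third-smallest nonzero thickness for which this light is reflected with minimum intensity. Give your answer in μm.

1.10 μm

Ray reflecting at the top interface goes from n = 1.52 toward n = 1.0: no phase shift.
Ray reflecting at the bottom interface goes from n = 1.0 toward n = 1.49: a half-wave phase shift.
Exactly one π shift → a net half-wave offset.
With one net inversion, destructive interference in reflection requires 2 n t = m λ.
The third-smallest nonzero thickness corresponds to m = 3: t = m λ / (2 n) = 3.00 × 732 / (2 × 1.0) = 1098 nm.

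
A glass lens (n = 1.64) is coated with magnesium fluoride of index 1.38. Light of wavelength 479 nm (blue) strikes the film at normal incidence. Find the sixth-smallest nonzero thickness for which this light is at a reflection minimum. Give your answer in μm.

0.955 μm

Top surface (1.0 → 1.38): reflection off a higher-index medium gives a half-wave phase shift.
Bottom surface (1.38 → 1.64): reflection off a higher-index medium gives a half-wave phase shift.
Net: no relative phase inversion (both shifts match).
For dark reflection here: 2 n t = (m + ½) λ.
The sixth-smallest nonzero thickness corresponds to m = 5: t = (m + ½) λ / (2 n) = 5.50 × 479 / (2 × 1.38) = 955 nm.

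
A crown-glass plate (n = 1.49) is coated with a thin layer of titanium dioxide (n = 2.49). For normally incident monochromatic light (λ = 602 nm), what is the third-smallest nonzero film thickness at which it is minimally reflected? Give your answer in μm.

0.363 μm

At the upper boundary (n = 1.0 to n = 2.49) the reflected ray undergoes a half-wave phase shift.
Ray reflecting at the bottom interface goes from n = 2.49 toward n = 1.49: no phase shift.
Exactly one π shift → a net half-wave offset.
So the condition for destructive reflection is 2 n t = m λ.
The third-smallest nonzero thickness corresponds to m = 3: t = m λ / (2 n) = 3.00 × 602 / (2 × 2.49) = 363 nm.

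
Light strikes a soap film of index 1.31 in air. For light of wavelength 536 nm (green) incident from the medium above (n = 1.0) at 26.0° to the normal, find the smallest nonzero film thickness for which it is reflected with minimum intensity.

217 nm

At the upper boundary (n = 1.0 to n = 1.31) the reflected ray undergoes a half-wave phase shift.
Bottom surface (1.31 → 1.0): reflection off a lower-index medium gives no phase shift.
Exactly one π shift → a net half-wave offset.
So the condition for destructive reflection is 2 n t cos θ_r = m λ.
Snell's law: 1.0 sin 26.0° = 1.31 sin θ_r → sin θ_r = 0.335, cos θ_r = 0.942.
Minimum nonzero at m = 1: t = λ / (2 n cos θ_r) = 536 / (2 × 1.31 × 0.942) = 217 nm.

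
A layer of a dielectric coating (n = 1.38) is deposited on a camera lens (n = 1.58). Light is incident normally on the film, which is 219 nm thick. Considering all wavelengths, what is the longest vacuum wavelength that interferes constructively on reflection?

604 nm

Top surface (1.0 → 1.38): reflection off a higher-index medium gives a half-wave phase shift.
Ray reflecting at the bottom interface goes from n = 1.38 toward n = 1.58: a half-wave phase shift.
Net: no relative phase inversion (both shifts match).
So the condition for constructive reflection is 2 n t = m λ.
λ = 2 n t / m. The longest wavelength is m = 1: λ = 2 × 1.38 × 219 / 1.00 = 604 nm.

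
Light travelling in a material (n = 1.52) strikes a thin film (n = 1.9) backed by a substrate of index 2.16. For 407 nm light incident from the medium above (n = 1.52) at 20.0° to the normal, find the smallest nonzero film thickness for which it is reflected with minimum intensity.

Top surface (1.52 → 1.9): reflection off a higher-index medium gives a half-wave phase shift.
Ray reflecting at the bottom interface goes from n = 1.9 toward n = 2.16: a half-wave phase shift.
Net: no relative phase inversion (both shifts match).
For weak reflection here: 2 n t cos θ_r = (m + ½) λ.
Snell's law: 1.52 sin 20.0° = 1.9 sin θ_r → sin θ_r = 0.274, cos θ_r = 0.962.
Minimum at m = 0: t = λ / (4 n cos θ_r) = 407 / (4 × 1.9 × 0.962) = 55.7 nm.

55.7 nm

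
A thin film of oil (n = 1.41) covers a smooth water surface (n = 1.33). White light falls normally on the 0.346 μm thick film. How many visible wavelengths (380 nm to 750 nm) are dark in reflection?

1

Top surface (1.0 → 1.41): reflection off a higher-index medium gives a half-wave phase shift.
Bottom surface (1.41 → 1.33): reflection off a lower-index medium gives no phase shift.
Net: one phase inversion between the two reflected rays.
So the condition for destructive reflection is 2 n t = m λ.
λ = 2 n t / m = 976 / m nm.
m=1: 976 nm (IR); m=2: 488 nm (visible); m=3: 325 nm (UV).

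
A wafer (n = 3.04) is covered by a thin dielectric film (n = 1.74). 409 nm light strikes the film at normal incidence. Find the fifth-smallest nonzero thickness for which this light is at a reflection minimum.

Ray reflecting at the top interface goes from n = 1.0 toward n = 1.74: a half-wave phase shift.
Bottom surface (1.74 → 3.04): reflection off a higher-index medium gives a half-wave phase shift.
The two reflections carry the same phase change, so no net offset.
So the condition for destructive reflection is 2 n t = (m + ½) λ.
The fifth-smallest nonzero thickness corresponds to m = 4: t = (m + ½) λ / (2 n) = 4.50 × 409 / (2 × 1.74) = 529 nm.

529 nm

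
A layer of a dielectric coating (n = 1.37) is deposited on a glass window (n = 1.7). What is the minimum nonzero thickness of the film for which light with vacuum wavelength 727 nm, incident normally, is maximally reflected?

Ray reflecting at the top interface goes from n = 1.0 toward n = 1.37: a half-wave phase shift.
At the lower boundary (n = 1.37 to n = 1.7) the reflected ray undergoes a half-wave phase shift.
Net: no relative phase inversion (both shifts match).
With no net inversion, constructive interference in reflection requires 2 n t = m λ.
Minimum nonzero at m = 1: t = λ / (2 n) = 727 / (2 × 1.37) = 265 nm.

265 nm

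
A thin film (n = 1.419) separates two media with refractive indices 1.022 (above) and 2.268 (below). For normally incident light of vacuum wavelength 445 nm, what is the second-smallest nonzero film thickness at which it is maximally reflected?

Top surface (1.022 → 1.419): reflection off a higher-index medium gives a half-wave phase shift.
At the lower boundary (n = 1.419 to n = 2.268) the reflected ray undergoes a half-wave phase shift.
Net: no relative phase inversion (both shifts match).
So the condition for constructive reflection is 2 n t = m λ.
The second-smallest nonzero thickness corresponds to m = 2: t = m λ / (2 n) = 2.00 × 445 / (2 × 1.419) = 314 nm.

314 nm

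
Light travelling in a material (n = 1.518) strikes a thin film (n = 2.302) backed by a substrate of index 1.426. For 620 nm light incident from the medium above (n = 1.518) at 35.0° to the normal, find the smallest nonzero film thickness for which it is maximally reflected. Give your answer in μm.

Ray reflecting at the top interface goes from n = 1.518 toward n = 2.302: a half-wave phase shift.
Ray reflecting at the bottom interface goes from n = 2.302 toward n = 1.426: no phase shift.
The two reflections differ by half a wavelength.
With one net inversion, constructive interference in reflection requires 2 n t cos θ_r = (m + ½) λ.
Snell's law: 1.518 sin 35.0° = 2.302 sin θ_r → sin θ_r = 0.378, cos θ_r = 0.926.
Minimum at m = 0: t = λ / (4 n cos θ_r) = 620 / (4 × 2.302 × 0.926) = 72.7 nm.

0.0727 μm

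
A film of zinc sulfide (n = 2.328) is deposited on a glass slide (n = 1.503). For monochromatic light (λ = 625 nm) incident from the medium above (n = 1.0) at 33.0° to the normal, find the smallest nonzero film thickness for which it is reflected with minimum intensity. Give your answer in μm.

0.138 μm

Top surface (1.0 → 2.328): reflection off a higher-index medium gives a half-wave phase shift.
At the lower boundary (n = 2.328 to n = 1.503) the reflected ray undergoes no phase shift.
Net: one phase inversion between the two reflected rays.
For weak reflection here: 2 n t cos θ_r = m λ.
Snell's law: 1.0 sin 33.0° = 2.328 sin θ_r → sin θ_r = 0.234, cos θ_r = 0.972.
Minimum nonzero at m = 1: t = λ / (2 n cos θ_r) = 625 / (2 × 2.328 × 0.972) = 138 nm.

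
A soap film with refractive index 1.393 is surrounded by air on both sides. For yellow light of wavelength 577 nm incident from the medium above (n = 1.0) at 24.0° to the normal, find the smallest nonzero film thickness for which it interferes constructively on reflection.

108 nm

At the upper boundary (n = 1.0 to n = 1.393) the reflected ray undergoes a half-wave phase shift.
At the lower boundary (n = 1.393 to n = 1.0) the reflected ray undergoes no phase shift.
The two reflections differ by half a wavelength.
With one net inversion, constructive interference in reflection requires 2 n t cos θ_r = (m + ½) λ.
Snell's law: 1.0 sin 24.0° = 1.393 sin θ_r → sin θ_r = 0.292, cos θ_r = 0.956.
Minimum at m = 0: t = λ / (4 n cos θ_r) = 577 / (4 × 1.393 × 0.956) = 108 nm.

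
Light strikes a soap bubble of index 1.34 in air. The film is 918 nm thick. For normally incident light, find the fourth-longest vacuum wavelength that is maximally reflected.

703 nm

Top surface (1.0 → 1.34): reflection off a higher-index medium gives a half-wave phase shift.
Bottom surface (1.34 → 1.0): reflection off a lower-index medium gives no phase shift.
Net: one phase inversion between the two reflected rays.
For bright reflection here: 2 n t = (m + ½) λ.
λ = 2 n t / (m + ½). The fourth-longest wavelength is m = 3: λ = 2 × 1.34 × 918 / 3.50 = 703 nm.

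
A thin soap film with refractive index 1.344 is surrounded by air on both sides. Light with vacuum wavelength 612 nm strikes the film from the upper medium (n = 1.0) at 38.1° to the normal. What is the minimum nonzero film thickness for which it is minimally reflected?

256 nm

Top surface (1.0 → 1.344): reflection off a higher-index medium gives a half-wave phase shift.
Bottom surface (1.344 → 1.0): reflection off a lower-index medium gives no phase shift.
The two reflections differ by half a wavelength.
So the condition for destructive reflection is 2 n t cos θ_r = m λ.
Snell's law: 1.0 sin 38.1° = 1.344 sin θ_r → sin θ_r = 0.459, cos θ_r = 0.888.
Minimum nonzero at m = 1: t = λ / (2 n cos θ_r) = 612 / (2 × 1.344 × 0.888) = 256 nm.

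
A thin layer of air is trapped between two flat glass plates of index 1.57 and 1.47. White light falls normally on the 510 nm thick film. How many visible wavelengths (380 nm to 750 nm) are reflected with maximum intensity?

Ray reflecting at the top interface goes from n = 1.57 toward n = 1.0: no phase shift.
Ray reflecting at the bottom interface goes from n = 1.0 toward n = 1.47: a half-wave phase shift.
Net: one phase inversion between the two reflected rays.
So the condition for constructive reflection is 2 n t = (m + ½) λ.
λ = 2 n t / (m + ½) = 1020 / (m + ½) nm.
m=0: 2040 nm (IR); m=1: 680 nm (visible); m=2: 408 nm (visible); m=3: 291 nm (UV).

2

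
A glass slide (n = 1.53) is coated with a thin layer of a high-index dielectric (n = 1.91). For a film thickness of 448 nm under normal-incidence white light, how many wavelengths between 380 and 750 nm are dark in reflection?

2

Ray reflecting at the top interface goes from n = 1.0 toward n = 1.91: a half-wave phase shift.
At the lower boundary (n = 1.91 to n = 1.53) the reflected ray undergoes no phase shift.
Net: one phase inversion between the two reflected rays.
So the condition for destructive reflection is 2 n t = m λ.
λ = 2 n t / m = 1711 / m nm.
m=2: 856 nm (IR); m=3: 570 nm (visible); m=4: 428 nm (visible); m=5: 342 nm (UV).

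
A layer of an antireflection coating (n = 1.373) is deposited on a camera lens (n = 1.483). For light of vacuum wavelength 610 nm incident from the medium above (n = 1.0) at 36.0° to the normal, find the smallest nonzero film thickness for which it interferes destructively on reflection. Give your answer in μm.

Top surface (1.0 → 1.373): reflection off a higher-index medium gives a half-wave phase shift.
Bottom surface (1.373 → 1.483): reflection off a higher-index medium gives a half-wave phase shift.
Zero or two π shifts → no net half-wave offset.
For dark reflection here: 2 n t cos θ_r = (m + ½) λ.
Snell's law: 1.0 sin 36.0° = 1.373 sin θ_r → sin θ_r = 0.428, cos θ_r = 0.904.
Minimum at m = 0: t = λ / (4 n cos θ_r) = 610 / (4 × 1.373 × 0.904) = 123 nm.

0.123 μm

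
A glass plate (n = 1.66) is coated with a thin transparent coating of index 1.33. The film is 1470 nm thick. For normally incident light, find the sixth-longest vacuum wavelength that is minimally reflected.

Ray reflecting at the top interface goes from n = 1.0 toward n = 1.33: a half-wave phase shift.
Bottom surface (1.33 → 1.66): reflection off a higher-index medium gives a half-wave phase shift.
Net: no relative phase inversion (both shifts match).
With no net inversion, destructive interference in reflection requires 2 n t = (m + ½) λ.
λ = 2 n t / (m + ½). The sixth-longest wavelength is m = 5: λ = 2 × 1.33 × 1470 / 5.50 = 711 nm.

711 nm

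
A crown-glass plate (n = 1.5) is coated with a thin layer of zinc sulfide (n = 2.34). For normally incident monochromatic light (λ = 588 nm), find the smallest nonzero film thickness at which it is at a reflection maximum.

62.8 nm

At the upper boundary (n = 1.0 to n = 2.34) the reflected ray undergoes a half-wave phase shift.
At the lower boundary (n = 2.34 to n = 1.5) the reflected ray undergoes no phase shift.
The two reflections differ by half a wavelength.
For maximum reflection here: 2 n t = (m + ½) λ.
Minimum at m = 0: t = λ / (4 n) = 588 / (4 × 2.34) = 62.8 nm.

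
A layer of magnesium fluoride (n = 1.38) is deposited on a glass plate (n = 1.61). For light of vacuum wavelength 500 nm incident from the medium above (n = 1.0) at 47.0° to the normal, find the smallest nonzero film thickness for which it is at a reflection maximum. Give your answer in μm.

At the upper boundary (n = 1.0 to n = 1.38) the reflected ray undergoes a half-wave phase shift.
Bottom surface (1.38 → 1.61): reflection off a higher-index medium gives a half-wave phase shift.
The two reflections carry the same phase change, so no net offset.
So the condition for constructive reflection is 2 n t cos θ_r = m λ.
Snell's law: 1.0 sin 47.0° = 1.38 sin θ_r → sin θ_r = 0.530, cos θ_r = 0.848.
Minimum nonzero at m = 1: t = λ / (2 n cos θ_r) = 500 / (2 × 1.38 × 0.848) = 214 nm.

0.214 μm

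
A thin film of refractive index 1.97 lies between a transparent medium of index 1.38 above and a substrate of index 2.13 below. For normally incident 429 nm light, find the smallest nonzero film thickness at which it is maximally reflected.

Top surface (1.38 → 1.97): reflection off a higher-index medium gives a half-wave phase shift.
Ray reflecting at the bottom interface goes from n = 1.97 toward n = 2.13: a half-wave phase shift.
The two reflections carry the same phase change, so no net offset.
With no net inversion, constructive interference in reflection requires 2 n t = m λ.
Minimum nonzero at m = 1: t = λ / (2 n) = 429 / (2 × 1.97) = 109 nm.

109 nm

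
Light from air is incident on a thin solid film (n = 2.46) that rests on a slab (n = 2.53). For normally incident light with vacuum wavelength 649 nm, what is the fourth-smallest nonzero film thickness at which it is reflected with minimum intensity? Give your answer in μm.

At the upper boundary (n = 1.0 to n = 2.46) the reflected ray undergoes a half-wave phase shift.
Bottom surface (2.46 → 2.53): reflection off a higher-index medium gives a half-wave phase shift.
Zero or two π shifts → no net half-wave offset.
With no net inversion, destructive interference in reflection requires 2 n t = (m + ½) λ.
The fourth-smallest nonzero thickness corresponds to m = 3: t = (m + ½) λ / (2 n) = 3.50 × 649 / (2 × 2.46) = 462 nm.

0.462 μm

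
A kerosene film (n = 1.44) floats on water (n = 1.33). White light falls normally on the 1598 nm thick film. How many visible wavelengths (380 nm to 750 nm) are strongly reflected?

At the upper boundary (n = 1.0 to n = 1.44) the reflected ray undergoes a half-wave phase shift.
Bottom surface (1.44 → 1.33): reflection off a lower-index medium gives no phase shift.
Net: one phase inversion between the two reflected rays.
With one net inversion, constructive interference in reflection requires 2 n t = (m + ½) λ.
λ = 2 n t / (m + ½) = 4602 / (m + ½) nm.
m=5: 837 nm (IR); m=6: 708 nm (visible); m=7: 614 nm (visible); m=8: 541 nm (visible); m=9: 484 nm (visible); m=10: 438 nm (visible); m=11: 400 nm (visible); m=12: 368 nm (UV).

6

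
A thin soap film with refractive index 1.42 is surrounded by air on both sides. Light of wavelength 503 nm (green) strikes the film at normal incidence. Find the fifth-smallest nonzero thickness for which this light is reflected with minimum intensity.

886 nm

Ray reflecting at the top interface goes from n = 1.0 toward n = 1.42: a half-wave phase shift.
At the lower boundary (n = 1.42 to n = 1.0) the reflected ray undergoes no phase shift.
Net: one phase inversion between the two reflected rays.
For dark reflection here: 2 n t = m λ.
The fifth-smallest nonzero thickness corresponds to m = 5: t = m λ / (2 n) = 5.00 × 503 / (2 × 1.42) = 886 nm.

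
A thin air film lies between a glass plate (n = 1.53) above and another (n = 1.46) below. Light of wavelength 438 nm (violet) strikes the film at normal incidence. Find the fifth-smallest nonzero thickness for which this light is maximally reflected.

986 nm

Ray reflecting at the top interface goes from n = 1.53 toward n = 1.0: no phase shift.
At the lower boundary (n = 1.0 to n = 1.46) the reflected ray undergoes a half-wave phase shift.
Exactly one π shift → a net half-wave offset.
So the condition for constructive reflection is 2 n t = (m + ½) λ.
The fifth-smallest nonzero thickness corresponds to m = 4: t = (m + ½) λ / (2 n) = 4.50 × 438 / (2 × 1.0) = 986 nm.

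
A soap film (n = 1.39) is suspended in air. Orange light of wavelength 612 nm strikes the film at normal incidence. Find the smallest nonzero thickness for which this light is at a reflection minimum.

220 nm

Top surface (1.0 → 1.39): reflection off a higher-index medium gives a half-wave phase shift.
Bottom surface (1.39 → 1.0): reflection off a lower-index medium gives no phase shift.
Net: one phase inversion between the two reflected rays.
For dark reflection here: 2 n t = m λ.
The smallest nonzero thickness corresponds to m = 1: t = m λ / (2 n) = 1.00 × 612 / (2 × 1.39) = 220 nm.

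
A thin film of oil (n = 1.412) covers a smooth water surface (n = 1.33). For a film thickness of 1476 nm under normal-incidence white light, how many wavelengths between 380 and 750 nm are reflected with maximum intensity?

Top surface (1.0 → 1.412): reflection off a higher-index medium gives a half-wave phase shift.
At the lower boundary (n = 1.412 to n = 1.33) the reflected ray undergoes no phase shift.
Net: one phase inversion between the two reflected rays.
With one net inversion, constructive interference in reflection requires 2 n t = (m + ½) λ.
λ = 2 n t / (m + ½) = 4168 / (m + ½) nm.
m=5: 758 nm (IR); m=6: 641 nm (visible); m=7: 556 nm (visible); m=8: 490 nm (visible); m=9: 439 nm (visible); m=10: 397 nm (visible); m=11: 362 nm (UV).

5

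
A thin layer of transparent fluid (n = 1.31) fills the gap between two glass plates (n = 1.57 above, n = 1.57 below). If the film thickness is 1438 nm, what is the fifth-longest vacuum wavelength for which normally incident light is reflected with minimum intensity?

754 nm

Ray reflecting at the top interface goes from n = 1.57 toward n = 1.31: no phase shift.
At the lower boundary (n = 1.31 to n = 1.57) the reflected ray undergoes a half-wave phase shift.
The two reflections differ by half a wavelength.
So the condition for destructive reflection is 2 n t = m λ.
λ = 2 n t / m. The fifth-longest wavelength is m = 5: λ = 2 × 1.31 × 1438 / 5.00 = 754 nm.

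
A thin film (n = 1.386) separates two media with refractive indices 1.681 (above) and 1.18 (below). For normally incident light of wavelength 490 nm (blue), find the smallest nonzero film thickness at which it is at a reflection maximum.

At the upper boundary (n = 1.681 to n = 1.386) the reflected ray undergoes no phase shift.
Ray reflecting at the bottom interface goes from n = 1.386 toward n = 1.18: no phase shift.
The two reflections carry the same phase change, so no net offset.
With no net inversion, constructive interference in reflection requires 2 n t = m λ.
Minimum nonzero at m = 1: t = λ / (2 n) = 490 / (2 × 1.386) = 177 nm.

177 nm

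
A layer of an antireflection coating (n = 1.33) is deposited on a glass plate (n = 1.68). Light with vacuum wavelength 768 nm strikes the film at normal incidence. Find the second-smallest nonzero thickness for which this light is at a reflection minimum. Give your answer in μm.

At the upper boundary (n = 1.0 to n = 1.33) the reflected ray undergoes a half-wave phase shift.
At the lower boundary (n = 1.33 to n = 1.68) the reflected ray undergoes a half-wave phase shift.
Zero or two π shifts → no net half-wave offset.
So the condition for destructive reflection is 2 n t = (m + ½) λ.
The second-smallest nonzero thickness corresponds to m = 1: t = (m + ½) λ / (2 n) = 1.50 × 768 / (2 × 1.33) = 433 nm.

0.433 μm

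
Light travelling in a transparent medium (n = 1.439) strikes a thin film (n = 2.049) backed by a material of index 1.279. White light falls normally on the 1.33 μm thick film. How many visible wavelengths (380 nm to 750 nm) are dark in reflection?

7

Ray reflecting at the top interface goes from n = 1.439 toward n = 2.049: a half-wave phase shift.
Ray reflecting at the bottom interface goes from n = 2.049 toward n = 1.279: no phase shift.
Net: one phase inversion between the two reflected rays.
With one net inversion, destructive interference in reflection requires 2 n t = m λ.
λ = 2 n t / m = 5450 / m nm.
m=7: 779 nm (IR); m=8: 681 nm (visible); m=9: 606 nm (visible); m=10: 545 nm (visible); m=11: 495 nm (visible); m=12: 454 nm (visible); m=13: 419 nm (visible); m=14: 389 nm (visible); m=15: 363 nm (UV).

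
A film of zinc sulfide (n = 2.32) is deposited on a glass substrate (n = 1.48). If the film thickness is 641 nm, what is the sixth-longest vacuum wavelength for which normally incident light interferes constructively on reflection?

541 nm

Top surface (1.0 → 2.32): reflection off a higher-index medium gives a half-wave phase shift.
Ray reflecting at the bottom interface goes from n = 2.32 toward n = 1.48: no phase shift.
The two reflections differ by half a wavelength.
With one net inversion, constructive interference in reflection requires 2 n t = (m + ½) λ.
λ = 2 n t / (m + ½). The sixth-longest wavelength is m = 5: λ = 2 × 2.32 × 641 / 5.50 = 541 nm.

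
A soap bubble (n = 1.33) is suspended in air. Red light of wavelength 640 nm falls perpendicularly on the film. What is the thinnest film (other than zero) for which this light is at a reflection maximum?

120 nm

Top surface (1.0 → 1.33): reflection off a higher-index medium gives a half-wave phase shift.
Ray reflecting at the bottom interface goes from n = 1.33 toward n = 1.0: no phase shift.
The two reflections differ by half a wavelength.
For maximum reflection here: 2 n t = (m + ½) λ.
Minimum at m = 0: t = λ / (4 n) = 640 / (4 × 1.33) = 120 nm.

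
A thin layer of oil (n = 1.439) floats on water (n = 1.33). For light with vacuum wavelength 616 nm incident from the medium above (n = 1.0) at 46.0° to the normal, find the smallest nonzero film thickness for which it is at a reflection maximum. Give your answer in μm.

Top surface (1.0 → 1.439): reflection off a higher-index medium gives a half-wave phase shift.
Ray reflecting at the bottom interface goes from n = 1.439 toward n = 1.33: no phase shift.
Net: one phase inversion between the two reflected rays.
So the condition for constructive reflection is 2 n t cos θ_r = (m + ½) λ.
Snell's law: 1.0 sin 46.0° = 1.439 sin θ_r → sin θ_r = 0.500, cos θ_r = 0.866.
Minimum at m = 0: t = λ / (4 n cos θ_r) = 616 / (4 × 1.439 × 0.866) = 124 nm.

0.124 μm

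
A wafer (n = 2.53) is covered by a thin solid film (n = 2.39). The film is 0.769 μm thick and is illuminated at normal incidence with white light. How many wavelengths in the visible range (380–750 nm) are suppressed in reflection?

5

Top surface (1.0 → 2.39): reflection off a higher-index medium gives a half-wave phase shift.
Ray reflecting at the bottom interface goes from n = 2.39 toward n = 2.53: a half-wave phase shift.
Net: no relative phase inversion (both shifts match).
With no net inversion, destructive interference in reflection requires 2 n t = (m + ½) λ.
λ = 2 n t / (m + ½) = 3676 / (m + ½) nm.
m=4: 817 nm (IR); m=5: 668 nm (visible); m=6: 566 nm (visible); m=7: 490 nm (visible); m=8: 432 nm (visible); m=9: 387 nm (visible); m=10: 350 nm (UV).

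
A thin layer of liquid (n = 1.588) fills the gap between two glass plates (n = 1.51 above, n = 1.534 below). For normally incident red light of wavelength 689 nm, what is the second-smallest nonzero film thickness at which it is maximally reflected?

Top surface (1.51 → 1.588): reflection off a higher-index medium gives a half-wave phase shift.
At the lower boundary (n = 1.588 to n = 1.534) the reflected ray undergoes no phase shift.
Net: one phase inversion between the two reflected rays.
So the condition for constructive reflection is 2 n t = (m + ½) λ.
The second-smallest nonzero thickness corresponds to m = 1: t = (m + ½) λ / (2 n) = 1.50 × 689 / (2 × 1.588) = 325 nm.

325 nm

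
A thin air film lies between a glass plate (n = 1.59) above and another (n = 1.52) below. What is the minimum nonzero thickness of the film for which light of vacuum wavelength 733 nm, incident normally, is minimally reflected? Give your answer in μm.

0.367 μm

At the upper boundary (n = 1.59 to n = 1.0) the reflected ray undergoes no phase shift.
At the lower boundary (n = 1.0 to n = 1.52) the reflected ray undergoes a half-wave phase shift.
Net: one phase inversion between the two reflected rays.
So the condition for destructive reflection is 2 n t = m λ.
Minimum nonzero at m = 1: t = λ / (2 n) = 733 / (2 × 1.0) = 367 nm.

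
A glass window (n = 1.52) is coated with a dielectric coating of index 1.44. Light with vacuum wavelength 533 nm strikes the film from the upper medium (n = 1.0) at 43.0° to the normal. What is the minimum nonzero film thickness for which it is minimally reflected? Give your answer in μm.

Top surface (1.0 → 1.44): reflection off a higher-index medium gives a half-wave phase shift.
Ray reflecting at the bottom interface goes from n = 1.44 toward n = 1.52: a half-wave phase shift.
Zero or two π shifts → no net half-wave offset.
For dark reflection here: 2 n t cos θ_r = (m + ½) λ.
Snell's law: 1.0 sin 43.0° = 1.44 sin θ_r → sin θ_r = 0.474, cos θ_r = 0.881.
Minimum at m = 0: t = λ / (4 n cos θ_r) = 533 / (4 × 1.44 × 0.881) = 105 nm.

0.105 μm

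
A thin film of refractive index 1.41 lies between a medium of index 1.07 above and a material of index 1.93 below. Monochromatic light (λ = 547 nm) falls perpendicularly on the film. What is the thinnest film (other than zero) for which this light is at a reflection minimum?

97.0 nm

Ray reflecting at the top interface goes from n = 1.07 toward n = 1.41: a half-wave phase shift.
Bottom surface (1.41 → 1.93): reflection off a higher-index medium gives a half-wave phase shift.
Net: no relative phase inversion (both shifts match).
With no net inversion, destructive interference in reflection requires 2 n t = (m + ½) λ.
Minimum at m = 0: t = λ / (4 n) = 547 / (4 × 1.41) = 97.0 nm.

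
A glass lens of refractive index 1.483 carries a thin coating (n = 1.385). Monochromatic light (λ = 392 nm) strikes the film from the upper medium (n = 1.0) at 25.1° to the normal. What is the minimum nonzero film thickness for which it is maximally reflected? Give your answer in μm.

0.149 μm

Ray reflecting at the top interface goes from n = 1.0 toward n = 1.385: a half-wave phase shift.
Ray reflecting at the bottom interface goes from n = 1.385 toward n = 1.483: a half-wave phase shift.
Net: no relative phase inversion (both shifts match).
So the condition for constructive reflection is 2 n t cos θ_r = m λ.
Snell's law: 1.0 sin 25.1° = 1.385 sin θ_r → sin θ_r = 0.306, cos θ_r = 0.952.
Minimum nonzero at m = 1: t = λ / (2 n cos θ_r) = 392 / (2 × 1.385 × 0.952) = 149 nm.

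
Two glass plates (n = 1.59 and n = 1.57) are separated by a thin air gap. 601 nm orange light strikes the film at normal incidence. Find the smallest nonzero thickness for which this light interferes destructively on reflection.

Ray reflecting at the top interface goes from n = 1.59 toward n = 1.0: no phase shift.
At the lower boundary (n = 1.0 to n = 1.57) the reflected ray undergoes a half-wave phase shift.
Exactly one π shift → a net half-wave offset.
For minimum reflection here: 2 n t = m λ.
The smallest nonzero thickness corresponds to m = 1: t = m λ / (2 n) = 1.00 × 601 / (2 × 1.0) = 301 nm.

301 nm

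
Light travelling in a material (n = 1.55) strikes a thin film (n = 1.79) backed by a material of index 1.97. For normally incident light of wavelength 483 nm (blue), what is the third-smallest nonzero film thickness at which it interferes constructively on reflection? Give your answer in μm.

Ray reflecting at the top interface goes from n = 1.55 toward n = 1.79: a half-wave phase shift.
At the lower boundary (n = 1.79 to n = 1.97) the reflected ray undergoes a half-wave phase shift.
Net: no relative phase inversion (both shifts match).
For strong reflection here: 2 n t = m λ.
The third-smallest nonzero thickness corresponds to m = 3: t = m λ / (2 n) = 3.00 × 483 / (2 × 1.79) = 405 nm.

0.405 μm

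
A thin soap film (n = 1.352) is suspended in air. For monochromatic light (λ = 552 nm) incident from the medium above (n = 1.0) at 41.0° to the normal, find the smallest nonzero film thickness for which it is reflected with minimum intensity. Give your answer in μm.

At the upper boundary (n = 1.0 to n = 1.352) the reflected ray undergoes a half-wave phase shift.
At the lower boundary (n = 1.352 to n = 1.0) the reflected ray undergoes no phase shift.
Exactly one π shift → a net half-wave offset.
With one net inversion, destructive interference in reflection requires 2 n t cos θ_r = m λ.
Snell's law: 1.0 sin 41.0° = 1.352 sin θ_r → sin θ_r = 0.485, cos θ_r = 0.874.
Minimum nonzero at m = 1: t = λ / (2 n cos θ_r) = 552 / (2 × 1.352 × 0.874) = 233 nm.

0.233 μm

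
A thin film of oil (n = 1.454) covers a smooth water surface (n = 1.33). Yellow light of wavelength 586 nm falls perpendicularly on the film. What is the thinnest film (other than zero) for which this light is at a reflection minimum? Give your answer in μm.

Ray reflecting at the top interface goes from n = 1.0 toward n = 1.454: a half-wave phase shift.
Bottom surface (1.454 → 1.33): reflection off a lower-index medium gives no phase shift.
Exactly one π shift → a net half-wave offset.
For weak reflection here: 2 n t = m λ.
Minimum nonzero at m = 1: t = λ / (2 n) = 586 / (2 × 1.454) = 202 nm.

0.202 μm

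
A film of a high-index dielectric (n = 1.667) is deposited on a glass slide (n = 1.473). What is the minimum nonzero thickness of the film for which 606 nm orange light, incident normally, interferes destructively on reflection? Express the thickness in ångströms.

At the upper boundary (n = 1.0 to n = 1.667) the reflected ray undergoes a half-wave phase shift.
Ray reflecting at the bottom interface goes from n = 1.667 toward n = 1.473: no phase shift.
The two reflections differ by half a wavelength.
For minimum reflection here: 2 n t = m λ.
Minimum nonzero at m = 1: t = λ / (2 n) = 606 / (2 × 1.667) = 182 nm.

1818 Å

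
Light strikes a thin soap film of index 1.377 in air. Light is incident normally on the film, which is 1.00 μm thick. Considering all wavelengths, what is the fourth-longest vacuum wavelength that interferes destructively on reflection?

Top surface (1.0 → 1.377): reflection off a higher-index medium gives a half-wave phase shift.
At the lower boundary (n = 1.377 to n = 1.0) the reflected ray undergoes no phase shift.
Net: one phase inversion between the two reflected rays.
So the condition for destructive reflection is 2 n t = m λ.
λ = 2 n t / m. The fourth-longest wavelength is m = 4: λ = 2 × 1.377 × 1000 / 4.00 = 689 nm.

689 nm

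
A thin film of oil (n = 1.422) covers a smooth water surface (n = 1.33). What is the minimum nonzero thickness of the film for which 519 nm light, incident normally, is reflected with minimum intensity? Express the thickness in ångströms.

1825 Å

At the upper boundary (n = 1.0 to n = 1.422) the reflected ray undergoes a half-wave phase shift.
At the lower boundary (n = 1.422 to n = 1.33) the reflected ray undergoes no phase shift.
The two reflections differ by half a wavelength.
For minimum reflection here: 2 n t = m λ.
Minimum nonzero at m = 1: t = λ / (2 n) = 519 / (2 × 1.422) = 182 nm.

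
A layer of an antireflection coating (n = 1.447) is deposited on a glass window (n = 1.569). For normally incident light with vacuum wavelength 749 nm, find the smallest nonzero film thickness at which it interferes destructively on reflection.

Top surface (1.0 → 1.447): reflection off a higher-index medium gives a half-wave phase shift.
Bottom surface (1.447 → 1.569): reflection off a higher-index medium gives a half-wave phase shift.
Zero or two π shifts → no net half-wave offset.
With no net inversion, destructive interference in reflection requires 2 n t = (m + ½) λ.
Minimum at m = 0: t = λ / (4 n) = 749 / (4 × 1.447) = 129 nm.

129 nm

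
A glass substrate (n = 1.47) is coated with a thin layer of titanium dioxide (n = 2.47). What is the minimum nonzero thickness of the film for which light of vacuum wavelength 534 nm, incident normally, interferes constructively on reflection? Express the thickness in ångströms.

540 Å

Top surface (1.0 → 2.47): reflection off a higher-index medium gives a half-wave phase shift.
Bottom surface (2.47 → 1.47): reflection off a lower-index medium gives no phase shift.
Net: one phase inversion between the two reflected rays.
So the condition for constructive reflection is 2 n t = (m + ½) λ.
Minimum at m = 0: t = λ / (4 n) = 534 / (4 × 2.47) = 54.0 nm.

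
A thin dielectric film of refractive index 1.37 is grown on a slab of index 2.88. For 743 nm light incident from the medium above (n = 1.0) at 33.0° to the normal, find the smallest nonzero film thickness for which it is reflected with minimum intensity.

148 nm

Ray reflecting at the top interface goes from n = 1.0 toward n = 1.37: a half-wave phase shift.
Ray reflecting at the bottom interface goes from n = 1.37 toward n = 2.88: a half-wave phase shift.
Net: no relative phase inversion (both shifts match).
For dark reflection here: 2 n t cos θ_r = (m + ½) λ.
Snell's law: 1.0 sin 33.0° = 1.37 sin θ_r → sin θ_r = 0.398, cos θ_r = 0.918.
Minimum at m = 0: t = λ / (4 n cos θ_r) = 743 / (4 × 1.37 × 0.918) = 148 nm.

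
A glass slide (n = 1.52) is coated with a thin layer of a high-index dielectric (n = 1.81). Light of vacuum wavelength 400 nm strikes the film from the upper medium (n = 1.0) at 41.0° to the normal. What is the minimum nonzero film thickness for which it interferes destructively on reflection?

119 nm

Top surface (1.0 → 1.81): reflection off a higher-index medium gives a half-wave phase shift.
At the lower boundary (n = 1.81 to n = 1.52) the reflected ray undergoes no phase shift.
The two reflections differ by half a wavelength.
So the condition for destructive reflection is 2 n t cos θ_r = m λ.
Snell's law: 1.0 sin 41.0° = 1.81 sin θ_r → sin θ_r = 0.362, cos θ_r = 0.932.
Minimum nonzero at m = 1: t = λ / (2 n cos θ_r) = 400 / (2 × 1.81 × 0.932) = 119 nm.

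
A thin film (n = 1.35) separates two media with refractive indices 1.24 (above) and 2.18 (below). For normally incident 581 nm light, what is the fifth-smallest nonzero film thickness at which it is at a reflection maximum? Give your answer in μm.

Ray reflecting at the top interface goes from n = 1.24 toward n = 1.35: a half-wave phase shift.
At the lower boundary (n = 1.35 to n = 2.18) the reflected ray undergoes a half-wave phase shift.
The two reflections carry the same phase change, so no net offset.
For strong reflection here: 2 n t = m λ.
The fifth-smallest nonzero thickness corresponds to m = 5: t = m λ / (2 n) = 5.00 × 581 / (2 × 1.35) = 1076 nm.

1.08 μm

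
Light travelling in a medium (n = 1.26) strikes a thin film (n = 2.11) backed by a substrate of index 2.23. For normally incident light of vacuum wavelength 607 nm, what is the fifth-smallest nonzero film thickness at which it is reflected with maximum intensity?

Top surface (1.26 → 2.11): reflection off a higher-index medium gives a half-wave phase shift.
Ray reflecting at the bottom interface goes from n = 2.11 toward n = 2.23: a half-wave phase shift.
The two reflections carry the same phase change, so no net offset.
So the condition for constructive reflection is 2 n t = m λ.
The fifth-smallest nonzero thickness corresponds to m = 5: t = m λ / (2 n) = 5.00 × 607 / (2 × 2.11) = 719 nm.

719 nm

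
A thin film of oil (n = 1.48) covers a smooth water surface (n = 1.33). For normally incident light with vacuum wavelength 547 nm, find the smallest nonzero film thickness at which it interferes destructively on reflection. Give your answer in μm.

At the upper boundary (n = 1.0 to n = 1.48) the reflected ray undergoes a half-wave phase shift.
Ray reflecting at the bottom interface goes from n = 1.48 toward n = 1.33: no phase shift.
The two reflections differ by half a wavelength.
With one net inversion, destructive interference in reflection requires 2 n t = m λ.
Minimum nonzero at m = 1: t = λ / (2 n) = 547 / (2 × 1.48) = 185 nm.

0.185 μm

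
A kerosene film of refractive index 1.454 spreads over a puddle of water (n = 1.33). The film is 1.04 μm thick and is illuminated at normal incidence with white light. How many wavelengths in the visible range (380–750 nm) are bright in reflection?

Top surface (1.0 → 1.454): reflection off a higher-index medium gives a half-wave phase shift.
At the lower boundary (n = 1.454 to n = 1.33) the reflected ray undergoes no phase shift.
The two reflections differ by half a wavelength.
With one net inversion, constructive interference in reflection requires 2 n t = (m + ½) λ.
λ = 2 n t / (m + ½) = 3024 / (m + ½) nm.
m=3: 864 nm (IR); m=4: 672 nm (visible); m=5: 550 nm (visible); m=6: 465 nm (visible); m=7: 403 nm (visible); m=8: 356 nm (UV).

4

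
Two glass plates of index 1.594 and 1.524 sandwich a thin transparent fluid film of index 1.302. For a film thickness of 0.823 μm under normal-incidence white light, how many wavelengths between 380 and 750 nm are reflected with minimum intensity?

3

Ray reflecting at the top interface goes from n = 1.594 toward n = 1.302: no phase shift.
Bottom surface (1.302 → 1.524): reflection off a higher-index medium gives a half-wave phase shift.
The two reflections differ by half a wavelength.
With one net inversion, destructive interference in reflection requires 2 n t = m λ.
λ = 2 n t / m = 2143 / m nm.
m=2: 1072 nm (IR); m=3: 714 nm (visible); m=4: 536 nm (visible); m=5: 429 nm (visible); m=6: 357 nm (UV).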